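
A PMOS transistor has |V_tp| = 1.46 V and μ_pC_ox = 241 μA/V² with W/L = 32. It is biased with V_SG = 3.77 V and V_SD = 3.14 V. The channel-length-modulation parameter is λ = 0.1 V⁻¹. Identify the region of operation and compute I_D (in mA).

k_p = μ_pC_ox · (W/L) = 7.712 mA/V².
V_ov = V_SG − |V_tp| = 3.77 − 1.46 = 2.31 V.
Since V_SD = 3.14 V ≥ V_ov = 2.31 V, the device is in saturation.
I_D = ½ k_p V_ov² (1 + λ V_SD) = 0.5 × 7.712 × 2.31² × (1 + 0.1 × 3.14) = 27 mA.

Saturation; I_D = 27.0 mA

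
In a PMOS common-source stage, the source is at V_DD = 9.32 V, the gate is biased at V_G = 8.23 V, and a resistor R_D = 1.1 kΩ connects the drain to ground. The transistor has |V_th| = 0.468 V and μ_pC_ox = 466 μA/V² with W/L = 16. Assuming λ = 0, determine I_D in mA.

V_SG = V_DD − V_G = 9.32 − 8.23 = 1.09 V, so V_ov = 1.09 − 0.468 = 0.622 V.
k_p = μ_pC_ox · (W/L) = 7.456 mA/V².
Assume saturation: I_D = ½ k_p V_ov² = 0.5 × 7.456 × 0.622² = 1.44 mA, giving V_SD = V_DD − I_D R_D = 9.32 − 1.44 × 1.1 = 7.73 V.
V_SD = 7.73 V ≥ V_ov = 0.622 V, confirming saturation.

I_D = 1.44 mA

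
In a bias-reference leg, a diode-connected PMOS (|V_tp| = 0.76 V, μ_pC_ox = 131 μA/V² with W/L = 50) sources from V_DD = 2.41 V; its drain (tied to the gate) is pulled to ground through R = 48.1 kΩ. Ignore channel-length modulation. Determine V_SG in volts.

With gate tied to drain, V_SG = V_SD ≥ V_SG − |V_tp|, so the device is in saturation.
k_p = μ_pC_ox · (W/L) = 6.55 mA/V².
KCL at the drain: ½ k_p (V_SG − |V_tp|)² = (V_DD − V_SG)/R.
Let x = V_SG − 0.76. Then 158 x² + x − 1.65 = 0, giving x = 0.0992 V (positive root), so V_SG = 0.859 V.
I_D = (V_DD − V_SG)/R = (2.41 − 0.859) / 48.1 = 0.0322 mA.

V_SG = 0.859 V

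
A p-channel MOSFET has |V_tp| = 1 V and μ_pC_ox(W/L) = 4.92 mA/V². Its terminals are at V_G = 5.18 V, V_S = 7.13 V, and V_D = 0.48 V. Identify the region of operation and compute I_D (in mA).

Saturation; I_D = 2.22 mA

V_SG = V_S − V_G = 7.13 − 5.18 = 1.95 V; V_SD = V_S − V_D = 7.13 − 0.48 = 6.65 V.
V_ov = V_SG − |V_tp| = 1.95 − 1 = 0.95 V.
Since V_SD = 6.65 V ≥ V_ov = 0.95 V, the device is in saturation.
I_D = ½ k_p V_ov² = 0.5 × 4.92 × 0.95² = 2.22 mA.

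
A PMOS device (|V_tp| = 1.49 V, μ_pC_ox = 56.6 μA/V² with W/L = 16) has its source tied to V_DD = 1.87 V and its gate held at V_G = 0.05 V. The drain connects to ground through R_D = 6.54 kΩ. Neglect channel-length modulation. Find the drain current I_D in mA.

I_D = 0.0493 mA

V_SG = V_DD − V_G = 1.87 − 0.05 = 1.82 V, so V_ov = 1.82 − 1.49 = 0.33 V.
k_p = μ_pC_ox · (W/L) = 0.9056 mA/V².
Assume saturation: I_D = ½ k_p V_ov² = 0.5 × 0.9056 × 0.33² = 0.0493 mA, giving V_SD = V_DD − I_D R_D = 1.87 − 0.0493 × 6.54 = 1.55 V.
V_SD = 1.55 V ≥ V_ov = 0.33 V, confirming saturation.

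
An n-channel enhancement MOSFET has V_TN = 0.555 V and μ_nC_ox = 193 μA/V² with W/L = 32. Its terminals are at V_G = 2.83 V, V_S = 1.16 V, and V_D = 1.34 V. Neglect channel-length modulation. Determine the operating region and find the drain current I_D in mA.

V_GS = V_G − V_S = 2.83 − 1.16 = 1.67 V; V_DS = V_D − V_S = 1.34 − 1.16 = 0.18 V.
k_n = μ_nC_ox · (W/L) = 6.176 mA/V².
V_ov = V_GS − V_TN = 1.67 − 0.555 = 1.12 V.
Since V_DS = 0.18 V < V_ov = 1.12 V, the device is in the triode region.
I_D = k_n [V_ov · V_DS − ½ V_DS²] = 6.176 × [1.12 × 0.18 − 0.5 × 0.18²] = 1.14 mA.

Triode; I_D = 1.14 mA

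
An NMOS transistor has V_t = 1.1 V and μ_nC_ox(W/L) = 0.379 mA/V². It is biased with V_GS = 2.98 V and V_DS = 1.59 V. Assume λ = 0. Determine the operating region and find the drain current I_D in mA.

Triode; I_D = 0.654 mA

V_ov = V_GS − V_t = 2.98 − 1.1 = 1.88 V.
Since V_DS = 1.59 V < V_ov = 1.88 V, the device is in the triode region.
I_D = k_n [V_ov · V_DS − ½ V_DS²] = 0.379 × [1.88 × 1.59 − 0.5 × 1.59²] = 0.654 mA.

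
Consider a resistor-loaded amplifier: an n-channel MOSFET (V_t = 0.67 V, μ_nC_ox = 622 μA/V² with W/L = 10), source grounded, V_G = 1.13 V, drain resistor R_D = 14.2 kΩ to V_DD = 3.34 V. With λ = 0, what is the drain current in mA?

I_D = 0.229 mA

V_GS = V_G = 1.13 V, so V_ov = 1.13 − 0.67 = 0.46 V.
k_n = μ_nC_ox · (W/L) = 6.22 mA/V².
Assume saturation: I_D = ½ k_n V_ov² = 0.5 × 6.22 × 0.46² = 0.658 mA, giving V_DS = V_DD − I_D R_D = 3.34 − 0.658 × 14.2 = -6 V.
But -6 V < V_ov = 0.46 V, so the device is actually in triode.
In triode I_D = k_n[V_ov V_DS − ½ V_DS²] and I_D = (V_DD − V_DS)/R_D. Equating: 44.2 V_DS² − 41.63 V_DS + 3.34 = 0, giving V_DS = 0.0886 V (the root below V_ov).
I_D = (3.34 − 0.0886) / 14.2 = 0.229 mA.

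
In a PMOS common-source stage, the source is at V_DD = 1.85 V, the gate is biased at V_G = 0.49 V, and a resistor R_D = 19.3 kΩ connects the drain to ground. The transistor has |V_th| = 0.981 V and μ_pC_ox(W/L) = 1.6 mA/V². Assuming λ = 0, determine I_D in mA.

V_SG = V_DD − V_G = 1.85 − 0.49 = 1.36 V, so V_ov = 1.36 − 0.981 = 0.379 V.
Assume saturation: I_D = ½ k_p V_ov² = 0.5 × 1.6 × 0.379² = 0.115 mA, giving V_SD = V_DD − I_D R_D = 1.85 − 0.115 × 19.3 = -0.368 V.
But -0.368 V < V_ov = 0.379 V, so the device is actually in triode.
In triode I_D = k_p[V_ov V_SD − ½ V_SD²] and I_D = (V_DD − V_SD)/R_D. Equating: 15.4 V_SD² − 12.7 V_SD + 1.85 = 0, giving V_SD = 0.189 V (the root below V_ov).
I_D = (1.85 − 0.189) / 19.3 = 0.0861 mA.

I_D = 0.0861 mA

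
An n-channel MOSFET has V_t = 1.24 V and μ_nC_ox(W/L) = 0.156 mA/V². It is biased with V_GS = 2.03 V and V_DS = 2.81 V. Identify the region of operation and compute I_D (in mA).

Saturation; I_D = 0.0487 mA

V_ov = V_GS − V_t = 2.03 − 1.24 = 0.79 V.
Since V_DS = 2.81 V ≥ V_ov = 0.79 V, the device is in saturation.
I_D = ½ k_n V_ov² = 0.5 × 0.156 × 0.79² = 0.0487 mA.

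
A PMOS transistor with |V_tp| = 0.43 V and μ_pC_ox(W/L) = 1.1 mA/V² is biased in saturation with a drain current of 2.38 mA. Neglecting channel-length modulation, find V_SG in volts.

V_SG = 2.51 V

In saturation I_D = ½ k_p (V_SG − |V_tp|)², so V_SG − |V_tp| = √(2 I_D / k_p) = √(2 × 2.38 / 1.1) = 2.08 V.
V_SG = 0.43 + 2.08 = 2.51 V.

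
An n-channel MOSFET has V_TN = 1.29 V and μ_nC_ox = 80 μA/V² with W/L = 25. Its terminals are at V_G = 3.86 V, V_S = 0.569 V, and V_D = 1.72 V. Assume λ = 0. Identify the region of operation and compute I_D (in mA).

Triode; I_D = 3.28 mA

V_GS = V_G − V_S = 3.86 − 0.569 = 3.29 V; V_DS = V_D − V_S = 1.72 − 0.569 = 1.15 V.
k_n = μ_nC_ox · (W/L) = 2 mA/V².
V_ov = V_GS − V_TN = 3.29 − 1.29 = 2 V.
Since V_DS = 1.15 V < V_ov = 2 V, the device is in the triode region.
I_D = k_n [V_ov · V_DS − ½ V_DS²] = 2 × [2 × 1.15 − 0.5 × 1.15²] = 3.28 mA.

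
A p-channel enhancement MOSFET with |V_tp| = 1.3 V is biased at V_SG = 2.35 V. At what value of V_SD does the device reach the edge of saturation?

V_SD,sat = 1.05 V

The boundary between triode and saturation is V_SD = V_SG − |V_tp| = V_ov.
V_ov = 2.35 − 1.3 = 1.05 V.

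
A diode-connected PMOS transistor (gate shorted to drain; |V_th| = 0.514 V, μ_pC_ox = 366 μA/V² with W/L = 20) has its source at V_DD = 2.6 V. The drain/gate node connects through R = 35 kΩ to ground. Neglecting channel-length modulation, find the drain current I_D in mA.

I_D = 0.0561 mA

With gate tied to drain, V_SG = V_SD ≥ V_SG − |V_th|, so the device is in saturation.
k_p = μ_pC_ox · (W/L) = 7.32 mA/V².
KCL at the drain: ½ k_p (V_SG − |V_th|)² = (V_DD − V_SG)/R.
Let x = V_SG − 0.514. Then 128 x² + x − 2.086 = 0, giving x = 0.124 V (positive root), so V_SG = 0.638 V.
I_D = (V_DD − V_SG)/R = (2.6 − 0.638) / 35 = 0.0561 mA.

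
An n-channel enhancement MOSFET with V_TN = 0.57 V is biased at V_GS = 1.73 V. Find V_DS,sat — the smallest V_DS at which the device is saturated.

V_DS,sat = 1.16 V

The boundary between triode and saturation is V_DS = V_GS − V_TN = V_ov.
V_ov = 1.73 − 0.57 = 1.16 V.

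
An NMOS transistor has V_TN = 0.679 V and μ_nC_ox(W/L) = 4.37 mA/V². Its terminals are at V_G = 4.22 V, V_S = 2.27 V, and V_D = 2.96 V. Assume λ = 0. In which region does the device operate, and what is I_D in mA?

V_GS = V_G − V_S = 4.22 − 2.27 = 1.95 V; V_DS = V_D − V_S = 2.96 − 2.27 = 0.69 V.
V_ov = V_GS − V_TN = 1.95 − 0.679 = 1.27 V.
Since V_DS = 0.69 V < V_ov = 1.27 V, the device is in the triode region.
I_D = k_n [V_ov · V_DS − ½ V_DS²] = 4.37 × [1.27 × 0.69 − 0.5 × 0.69²] = 2.79 mA.

Triode; I_D = 2.79 mA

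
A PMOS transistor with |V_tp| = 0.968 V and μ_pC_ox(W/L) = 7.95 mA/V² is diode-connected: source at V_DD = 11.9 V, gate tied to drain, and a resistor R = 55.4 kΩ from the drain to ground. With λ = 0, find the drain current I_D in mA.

With gate tied to drain, V_SG = V_SD ≥ V_SG − |V_tp|, so the device is in saturation.
KCL at the drain: ½ k_p (V_SG − |V_tp|)² = (V_DD − V_SG)/R.
Let x = V_SG − 0.968. Then 220 x² + x − 10.93 = 0, giving x = 0.221 V (positive root), so V_SG = 1.19 V.
I_D = (V_DD − V_SG)/R = (11.9 − 1.19) / 55.4 = 0.193 mA.

I_D = 0.193 mA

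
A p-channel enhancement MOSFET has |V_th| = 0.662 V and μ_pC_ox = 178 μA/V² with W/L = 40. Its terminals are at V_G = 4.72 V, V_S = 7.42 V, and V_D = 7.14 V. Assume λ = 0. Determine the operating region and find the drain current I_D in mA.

Triode; I_D = 3.78 mA

V_SG = V_S − V_G = 7.42 − 4.72 = 2.7 V; V_SD = V_S − V_D = 7.42 − 7.14 = 0.28 V.
k_p = μ_pC_ox · (W/L) = 7.12 mA/V².
V_ov = V_SG − |V_th| = 2.7 − 0.662 = 2.04 V.
Since V_SD = 0.28 V < V_ov = 2.04 V, the device is in the triode region.
I_D = k_p [V_ov · V_SD − ½ V_SD²] = 7.12 × [2.04 × 0.28 − 0.5 × 0.28²] = 3.78 mA.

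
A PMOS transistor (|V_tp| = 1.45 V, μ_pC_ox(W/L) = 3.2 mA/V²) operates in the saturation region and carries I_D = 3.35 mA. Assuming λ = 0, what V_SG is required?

V_SG = 2.90 V

In saturation I_D = ½ k_p (V_SG − |V_tp|)², so V_SG − |V_tp| = √(2 I_D / k_p) = √(2 × 3.35 / 3.2) = 1.45 V.
V_SG = 1.45 + 1.45 = 2.9 V.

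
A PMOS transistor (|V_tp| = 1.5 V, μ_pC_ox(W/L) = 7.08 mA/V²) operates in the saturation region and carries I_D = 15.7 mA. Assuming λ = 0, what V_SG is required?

In saturation I_D = ½ k_p (V_SG − |V_tp|)², so V_SG − |V_tp| = √(2 I_D / k_p) = √(2 × 15.7 / 7.08) = 2.11 V.
V_SG = 1.5 + 2.11 = 3.61 V.

V_SG = 3.61 V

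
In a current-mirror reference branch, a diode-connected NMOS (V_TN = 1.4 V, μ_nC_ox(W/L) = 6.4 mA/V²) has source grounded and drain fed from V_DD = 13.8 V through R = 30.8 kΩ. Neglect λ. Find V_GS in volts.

V_GS = 1.75 V

With gate tied to drain, V_GS = V_DS ≥ V_GS − V_TN, so the device is in saturation.
KCL at the drain: ½ k_n (V_GS − V_TN)² = (V_DD − V_GS)/R.
Let x = V_GS − 1.4. Then 98.6 x² + x − 12.4 = 0, giving x = 0.35 V (positive root), so V_GS = 1.75 V.
I_D = (V_DD − V_GS)/R = (13.8 − 1.75) / 30.8 = 0.391 mA.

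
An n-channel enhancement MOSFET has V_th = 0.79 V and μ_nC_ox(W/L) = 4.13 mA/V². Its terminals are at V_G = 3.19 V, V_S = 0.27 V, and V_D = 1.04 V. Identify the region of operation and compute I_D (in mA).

V_GS = V_G − V_S = 3.19 − 0.27 = 2.92 V; V_DS = V_D − V_S = 1.04 − 0.27 = 0.77 V.
V_ov = V_GS − V_th = 2.92 − 0.79 = 2.13 V.
Since V_DS = 0.77 V < V_ov = 2.13 V, the device is in the triode region.
I_D = k_n [V_ov · V_DS − ½ V_DS²] = 4.13 × [2.13 × 0.77 − 0.5 × 0.77²] = 5.55 mA.

Triode; I_D = 5.55 mA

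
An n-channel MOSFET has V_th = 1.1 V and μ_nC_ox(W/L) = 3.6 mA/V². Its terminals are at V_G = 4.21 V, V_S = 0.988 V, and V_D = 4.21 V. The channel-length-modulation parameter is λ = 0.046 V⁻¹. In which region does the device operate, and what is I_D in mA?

V_GS = V_G − V_S = 4.21 − 0.988 = 3.22 V; V_DS = V_D − V_S = 4.21 − 0.988 = 3.22 V.
V_ov = V_GS − V_th = 3.22 − 1.1 = 2.12 V.
Since V_DS = 3.22 V ≥ V_ov = 2.12 V, the device is in saturation.
I_D = ½ k_n V_ov² (1 + λ V_DS) = 0.5 × 3.6 × 2.12² × (1 + 0.046 × 3.22) = 9.31 mA.

Saturation; I_D = 9.31 mA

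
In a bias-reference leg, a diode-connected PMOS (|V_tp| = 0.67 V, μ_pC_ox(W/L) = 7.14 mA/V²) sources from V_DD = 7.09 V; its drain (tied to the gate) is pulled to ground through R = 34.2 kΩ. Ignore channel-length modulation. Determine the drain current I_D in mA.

With gate tied to drain, V_SG = V_SD ≥ V_SG − |V_tp|, so the device is in saturation.
KCL at the drain: ½ k_p (V_SG − |V_tp|)² = (V_DD − V_SG)/R.
Let x = V_SG − 0.67. Then 122 x² + x − 6.42 = 0, giving x = 0.225 V (positive root), so V_SG = 0.895 V.
I_D = (V_DD − V_SG)/R = (7.09 − 0.895) / 34.2 = 0.181 mA.

I_D = 0.181 mA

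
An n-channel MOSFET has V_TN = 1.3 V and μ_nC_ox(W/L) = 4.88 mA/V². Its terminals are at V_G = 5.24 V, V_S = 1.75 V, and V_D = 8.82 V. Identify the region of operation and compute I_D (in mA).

Saturation; I_D = 11.7 mA

V_GS = V_G − V_S = 5.24 − 1.75 = 3.49 V; V_DS = V_D − V_S = 8.82 − 1.75 = 7.07 V.
V_ov = V_GS − V_TN = 3.49 − 1.3 = 2.19 V.
Since V_DS = 7.07 V ≥ V_ov = 2.19 V, the device is in saturation.
I_D = ½ k_n V_ov² = 0.5 × 4.88 × 2.19² = 11.7 mA.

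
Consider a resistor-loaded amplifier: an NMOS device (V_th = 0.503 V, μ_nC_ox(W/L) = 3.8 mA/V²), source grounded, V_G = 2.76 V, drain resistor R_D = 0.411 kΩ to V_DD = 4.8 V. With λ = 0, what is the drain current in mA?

I_D = 8.28 mA

V_GS = V_G = 2.76 V, so V_ov = 2.76 − 0.503 = 2.26 V.
Assume saturation: I_D = ½ k_n V_ov² = 0.5 × 3.8 × 2.26² = 9.68 mA, giving V_DS = V_DD − I_D R_D = 4.8 − 9.68 × 0.411 = 0.822 V.
But 0.822 V < V_ov = 2.26 V, so the device is actually in triode.
In triode I_D = k_n[V_ov V_DS − ½ V_DS²] and I_D = (V_DD − V_DS)/R_D. Equating: 0.781 V_DS² − 4.525 V_DS + 4.8 = 0, giving V_DS = 1.4 V (the root below V_ov).
I_D = (4.8 − 1.4) / 0.411 = 8.28 mA.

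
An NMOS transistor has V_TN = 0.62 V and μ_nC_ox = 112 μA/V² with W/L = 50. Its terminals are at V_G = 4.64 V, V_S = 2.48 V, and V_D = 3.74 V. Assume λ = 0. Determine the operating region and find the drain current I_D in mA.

V_GS = V_G − V_S = 4.64 − 2.48 = 2.16 V; V_DS = V_D − V_S = 3.74 − 2.48 = 1.26 V.
k_n = μ_nC_ox · (W/L) = 5.6 mA/V².
V_ov = V_GS − V_TN = 2.16 − 0.62 = 1.54 V.
Since V_DS = 1.26 V < V_ov = 1.54 V, the device is in the triode region.
I_D = k_n [V_ov · V_DS − ½ V_DS²] = 5.6 × [1.54 × 1.26 − 0.5 × 1.26²] = 6.42 mA.

Triode; I_D = 6.42 mA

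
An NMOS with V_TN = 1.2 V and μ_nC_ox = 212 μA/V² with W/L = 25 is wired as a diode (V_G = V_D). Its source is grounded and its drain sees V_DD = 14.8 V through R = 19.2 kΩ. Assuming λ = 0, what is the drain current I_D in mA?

I_D = 0.682 mA

With gate tied to drain, V_GS = V_DS ≥ V_GS − V_TN, so the device is in saturation.
k_n = μ_nC_ox · (W/L) = 5.3 mA/V².
KCL at the drain: ½ k_n (V_GS − V_TN)² = (V_DD − V_GS)/R.
Let x = V_GS − 1.2. Then 50.9 x² + x − 13.6 = 0, giving x = 0.507 V (positive root), so V_GS = 1.71 V.
I_D = (V_DD − V_GS)/R = (14.8 − 1.71) / 19.2 = 0.682 mA.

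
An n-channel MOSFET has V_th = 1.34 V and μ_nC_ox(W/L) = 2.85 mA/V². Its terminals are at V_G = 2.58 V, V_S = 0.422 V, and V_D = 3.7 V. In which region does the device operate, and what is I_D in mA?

V_GS = V_G − V_S = 2.58 − 0.422 = 2.16 V; V_DS = V_D − V_S = 3.7 − 0.422 = 3.28 V.
V_ov = V_GS − V_th = 2.16 − 1.34 = 0.818 V.
Since V_DS = 3.28 V ≥ V_ov = 0.818 V, the device is in saturation.
I_D = ½ k_n V_ov² = 0.5 × 2.85 × 0.818² = 0.954 mA.

Saturation; I_D = 0.954 mA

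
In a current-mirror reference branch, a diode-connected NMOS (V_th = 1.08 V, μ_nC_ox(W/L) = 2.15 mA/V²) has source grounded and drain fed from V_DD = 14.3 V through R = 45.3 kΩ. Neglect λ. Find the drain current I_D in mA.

I_D = 0.281 mA

With gate tied to drain, V_GS = V_DS ≥ V_GS − V_th, so the device is in saturation.
KCL at the drain: ½ k_n (V_GS − V_th)² = (V_DD − V_GS)/R.
Let x = V_GS − 1.08. Then 48.7 x² + x − 13.22 = 0, giving x = 0.511 V (positive root), so V_GS = 1.59 V.
I_D = (V_DD − V_GS)/R = (14.3 − 1.59) / 45.3 = 0.281 mA.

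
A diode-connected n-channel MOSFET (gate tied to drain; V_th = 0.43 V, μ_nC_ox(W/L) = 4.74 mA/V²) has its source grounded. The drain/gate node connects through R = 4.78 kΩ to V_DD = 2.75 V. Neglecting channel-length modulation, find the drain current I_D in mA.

With gate tied to drain, V_GS = V_DS ≥ V_GS − V_th, so the device is in saturation.
KCL at the drain: ½ k_n (V_GS − V_th)² = (V_DD − V_GS)/R.
Let x = V_GS − 0.43. Then 11.3 x² + x − 2.32 = 0, giving x = 0.411 V (positive root), so V_GS = 0.841 V.
I_D = (V_DD − V_GS)/R = (2.75 − 0.841) / 4.78 = 0.399 mA.

I_D = 0.399 mA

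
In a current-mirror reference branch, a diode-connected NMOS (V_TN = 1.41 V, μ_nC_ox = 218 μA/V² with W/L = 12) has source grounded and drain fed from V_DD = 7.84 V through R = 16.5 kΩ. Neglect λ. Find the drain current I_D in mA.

I_D = 0.358 mA

With gate tied to drain, V_GS = V_DS ≥ V_GS − V_TN, so the device is in saturation.
k_n = μ_nC_ox · (W/L) = 2.616 mA/V².
KCL at the drain: ½ k_n (V_GS − V_TN)² = (V_DD − V_GS)/R.
Let x = V_GS − 1.41. Then 21.6 x² + x − 6.43 = 0, giving x = 0.523 V (positive root), so V_GS = 1.93 V.
I_D = (V_DD − V_GS)/R = (7.84 − 1.93) / 16.5 = 0.358 mA.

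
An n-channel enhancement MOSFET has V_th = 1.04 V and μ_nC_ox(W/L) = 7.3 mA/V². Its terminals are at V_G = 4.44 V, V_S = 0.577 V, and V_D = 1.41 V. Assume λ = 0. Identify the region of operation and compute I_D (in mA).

Triode; I_D = 14.6 mA

V_GS = V_G − V_S = 4.44 − 0.577 = 3.86 V; V_DS = V_D − V_S = 1.41 − 0.577 = 0.833 V.
V_ov = V_GS − V_th = 3.86 − 1.04 = 2.82 V.
Since V_DS = 0.833 V < V_ov = 2.82 V, the device is in the triode region.
I_D = k_n [V_ov · V_DS − ½ V_DS²] = 7.3 × [2.82 × 0.833 − 0.5 × 0.833²] = 14.6 mA.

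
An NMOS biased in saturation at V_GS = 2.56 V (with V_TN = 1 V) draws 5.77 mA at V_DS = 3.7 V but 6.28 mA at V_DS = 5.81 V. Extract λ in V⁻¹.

With V_GS fixed, I_D ∝ (1 + λ V_DS) in saturation, so I_D2/I_D1 = (1 + λ V_DS2)/(1 + λ V_DS1).
6.28/5.77 = 1.088 = (1 + 5.81 λ)/(1 + 3.7 λ).
Solving: λ (I_D1 V_DS2 − I_D2 V_DS1) = I_D2 − I_D1, so λ = (6.28 − 5.77) / (5.77 × 5.81 − 6.28 × 3.7) = 0.51 / 10.3 = 0.0496 V⁻¹.

λ = 0.0496 V⁻¹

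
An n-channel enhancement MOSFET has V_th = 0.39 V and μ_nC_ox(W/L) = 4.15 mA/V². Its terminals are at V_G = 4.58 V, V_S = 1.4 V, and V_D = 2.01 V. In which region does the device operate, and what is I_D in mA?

V_GS = V_G − V_S = 4.58 − 1.4 = 3.18 V; V_DS = V_D − V_S = 2.01 − 1.4 = 0.61 V.
V_ov = V_GS − V_th = 3.18 − 0.39 = 2.79 V.
Since V_DS = 0.61 V < V_ov = 2.79 V, the device is in the triode region.
I_D = k_n [V_ov · V_DS − ½ V_DS²] = 4.15 × [2.79 × 0.61 − 0.5 × 0.61²] = 6.29 mA.

Triode; I_D = 6.29 mA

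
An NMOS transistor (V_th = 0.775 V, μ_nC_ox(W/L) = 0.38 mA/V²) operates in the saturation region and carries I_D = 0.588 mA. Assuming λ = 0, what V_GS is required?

In saturation I_D = ½ k_n (V_GS − V_th)², so V_GS − V_th = √(2 I_D / k_n) = √(2 × 0.588 / 0.38) = 1.76 V.
V_GS = 0.775 + 1.76 = 2.53 V.

V_GS = 2.53 V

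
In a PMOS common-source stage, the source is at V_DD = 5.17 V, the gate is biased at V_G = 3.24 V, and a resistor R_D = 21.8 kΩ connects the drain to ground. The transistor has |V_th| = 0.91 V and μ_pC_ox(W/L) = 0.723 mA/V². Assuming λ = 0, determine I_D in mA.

I_D = 0.220 mA

V_SG = V_DD − V_G = 5.17 − 3.24 = 1.93 V, so V_ov = 1.93 − 0.91 = 1.02 V.
Assume saturation: I_D = ½ k_p V_ov² = 0.5 × 0.723 × 1.02² = 0.376 mA, giving V_SD = V_DD − I_D R_D = 5.17 − 0.376 × 21.8 = -3.03 V.
But -3.03 V < V_ov = 1.02 V, so the device is actually in triode.
In triode I_D = k_p[V_ov V_SD − ½ V_SD²] and I_D = (V_DD − V_SD)/R_D. Equating: 7.88 V_SD² − 17.08 V_SD + 5.17 = 0, giving V_SD = 0.364 V (the root below V_ov).
I_D = (5.17 − 0.364) / 21.8 = 0.22 mA.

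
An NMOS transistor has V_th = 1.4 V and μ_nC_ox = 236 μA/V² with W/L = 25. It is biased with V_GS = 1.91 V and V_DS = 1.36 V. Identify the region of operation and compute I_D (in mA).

Saturation; I_D = 0.767 mA

k_n = μ_nC_ox · (W/L) = 5.9 mA/V².
V_ov = V_GS − V_th = 1.91 − 1.4 = 0.51 V.
Since V_DS = 1.36 V ≥ V_ov = 0.51 V, the device is in saturation.
I_D = ½ k_n V_ov² = 0.5 × 5.9 × 0.51² = 0.767 mA.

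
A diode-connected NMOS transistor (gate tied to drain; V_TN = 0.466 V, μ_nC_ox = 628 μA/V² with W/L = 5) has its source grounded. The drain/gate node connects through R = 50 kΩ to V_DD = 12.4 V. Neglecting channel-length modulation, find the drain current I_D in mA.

I_D = 0.231 mA

With gate tied to drain, V_GS = V_DS ≥ V_GS − V_TN, so the device is in saturation.
k_n = μ_nC_ox · (W/L) = 3.14 mA/V².
KCL at the drain: ½ k_n (V_GS − V_TN)² = (V_DD − V_GS)/R.
Let x = V_GS − 0.466. Then 78.5 x² + x − 11.93 = 0, giving x = 0.384 V (positive root), so V_GS = 0.85 V.
I_D = (V_DD − V_GS)/R = (12.4 − 0.85) / 50 = 0.231 mA.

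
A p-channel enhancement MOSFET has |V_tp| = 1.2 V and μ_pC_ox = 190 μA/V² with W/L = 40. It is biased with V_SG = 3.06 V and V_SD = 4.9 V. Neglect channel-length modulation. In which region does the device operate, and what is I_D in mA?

Saturation; I_D = 13.1 mA

k_p = μ_pC_ox · (W/L) = 7.6 mA/V².
V_ov = V_SG − |V_tp| = 3.06 − 1.2 = 1.86 V.
Since V_SD = 4.9 V ≥ V_ov = 1.86 V, the device is in saturation.
I_D = ½ k_p V_ov² = 0.5 × 7.6 × 1.86² = 13.1 mA.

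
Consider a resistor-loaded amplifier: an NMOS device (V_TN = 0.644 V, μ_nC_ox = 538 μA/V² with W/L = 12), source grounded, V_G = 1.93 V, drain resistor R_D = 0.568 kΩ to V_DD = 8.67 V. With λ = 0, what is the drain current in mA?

V_GS = V_G = 1.93 V, so V_ov = 1.93 − 0.644 = 1.29 V.
k_n = μ_nC_ox · (W/L) = 6.456 mA/V².
Assume saturation: I_D = ½ k_n V_ov² = 0.5 × 6.456 × 1.29² = 5.34 mA, giving V_DS = V_DD − I_D R_D = 8.67 − 5.34 × 0.568 = 5.64 V.
V_DS = 5.64 V ≥ V_ov = 1.29 V, confirming saturation.

I_D = 5.34 mA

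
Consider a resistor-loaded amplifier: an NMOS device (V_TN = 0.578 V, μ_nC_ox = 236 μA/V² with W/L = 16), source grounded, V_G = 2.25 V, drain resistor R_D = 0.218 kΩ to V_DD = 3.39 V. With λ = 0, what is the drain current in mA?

I_D = 5.28 mA

V_GS = V_G = 2.25 V, so V_ov = 2.25 − 0.578 = 1.67 V.
k_n = μ_nC_ox · (W/L) = 3.776 mA/V².
Assume saturation: I_D = ½ k_n V_ov² = 0.5 × 3.776 × 1.67² = 5.28 mA, giving V_DS = V_DD − I_D R_D = 3.39 − 5.28 × 0.218 = 2.24 V.
V_DS = 2.24 V ≥ V_ov = 1.67 V, confirming saturation.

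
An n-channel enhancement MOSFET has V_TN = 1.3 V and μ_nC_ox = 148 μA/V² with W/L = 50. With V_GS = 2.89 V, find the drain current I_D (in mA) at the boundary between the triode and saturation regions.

I_D = 9.35 mA

At the boundary V_DS = V_ov = V_GS − V_TN = 2.89 − 1.3 = 1.59 V.
k_n = μ_nC_ox · (W/L) = 7.4 mA/V².
I_D = ½ k_n V_ov² = 0.5 × 7.4 × 1.59² = 9.35 mA.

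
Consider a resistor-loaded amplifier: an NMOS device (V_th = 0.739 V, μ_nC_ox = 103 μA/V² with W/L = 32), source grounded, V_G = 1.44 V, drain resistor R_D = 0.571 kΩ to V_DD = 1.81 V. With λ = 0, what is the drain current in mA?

I_D = 0.810 mA

V_GS = V_G = 1.44 V, so V_ov = 1.44 − 0.739 = 0.701 V.
k_n = μ_nC_ox · (W/L) = 3.296 mA/V².
Assume saturation: I_D = ½ k_n V_ov² = 0.5 × 3.296 × 0.701² = 0.81 mA, giving V_DS = V_DD − I_D R_D = 1.81 − 0.81 × 0.571 = 1.35 V.
V_DS = 1.35 V ≥ V_ov = 0.701 V, confirming saturation.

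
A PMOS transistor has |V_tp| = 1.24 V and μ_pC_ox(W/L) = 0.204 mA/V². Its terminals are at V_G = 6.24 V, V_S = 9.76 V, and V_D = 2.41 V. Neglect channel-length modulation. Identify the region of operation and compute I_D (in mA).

Saturation; I_D = 0.530 mA

V_SG = V_S − V_G = 9.76 − 6.24 = 3.52 V; V_SD = V_S − V_D = 9.76 − 2.41 = 7.35 V.
V_ov = V_SG − |V_tp| = 3.52 − 1.24 = 2.28 V.
Since V_SD = 7.35 V ≥ V_ov = 2.28 V, the device is in saturation.
I_D = ½ k_p V_ov² = 0.5 × 0.204 × 2.28² = 0.53 mA.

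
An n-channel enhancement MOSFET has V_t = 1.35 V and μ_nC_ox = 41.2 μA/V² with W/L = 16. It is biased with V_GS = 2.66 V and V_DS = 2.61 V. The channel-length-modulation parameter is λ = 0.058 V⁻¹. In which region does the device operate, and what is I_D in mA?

Saturation; I_D = 0.651 mA

k_n = μ_nC_ox · (W/L) = 0.6592 mA/V².
V_ov = V_GS − V_t = 2.66 − 1.35 = 1.31 V.
Since V_DS = 2.61 V ≥ V_ov = 1.31 V, the device is in saturation.
I_D = ½ k_n V_ov² (1 + λ V_DS) = 0.5 × 0.6592 × 1.31² × (1 + 0.058 × 2.61) = 0.651 mA.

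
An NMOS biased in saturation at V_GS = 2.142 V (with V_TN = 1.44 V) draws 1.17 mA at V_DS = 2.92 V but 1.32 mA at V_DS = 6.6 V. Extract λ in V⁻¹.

λ = 0.0388 V⁻¹

With V_GS fixed, I_D ∝ (1 + λ V_DS) in saturation, so I_D2/I_D1 = (1 + λ V_DS2)/(1 + λ V_DS1).
1.32/1.17 = 1.128 = (1 + 6.6 λ)/(1 + 2.92 λ).
Solving: λ (I_D1 V_DS2 − I_D2 V_DS1) = I_D2 − I_D1, so λ = (1.32 − 1.17) / (1.17 × 6.6 − 1.32 × 2.92) = 0.15 / 3.87 = 0.0388 V⁻¹.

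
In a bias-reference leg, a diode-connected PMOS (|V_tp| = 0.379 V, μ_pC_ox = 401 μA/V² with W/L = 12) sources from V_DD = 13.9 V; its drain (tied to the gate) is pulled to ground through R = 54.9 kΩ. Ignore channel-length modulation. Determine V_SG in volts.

V_SG = 0.695 V

With gate tied to drain, V_SG = V_SD ≥ V_SG − |V_tp|, so the device is in saturation.
k_p = μ_pC_ox · (W/L) = 4.812 mA/V².
KCL at the drain: ½ k_p (V_SG − |V_tp|)² = (V_DD − V_SG)/R.
Let x = V_SG − 0.379. Then 132 x² + x − 13.52 = 0, giving x = 0.316 V (positive root), so V_SG = 0.695 V.
I_D = (V_DD − V_SG)/R = (13.9 − 0.695) / 54.9 = 0.241 mA.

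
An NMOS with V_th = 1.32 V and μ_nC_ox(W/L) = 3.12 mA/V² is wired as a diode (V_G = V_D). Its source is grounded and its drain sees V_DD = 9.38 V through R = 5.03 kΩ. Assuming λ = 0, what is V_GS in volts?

V_GS = 2.27 V

With gate tied to drain, V_GS = V_DS ≥ V_GS − V_th, so the device is in saturation.
KCL at the drain: ½ k_n (V_GS − V_th)² = (V_DD − V_GS)/R.
Let x = V_GS − 1.32. Then 7.85 x² + x − 8.06 = 0, giving x = 0.952 V (positive root), so V_GS = 2.27 V.
I_D = (V_DD − V_GS)/R = (9.38 − 2.27) / 5.03 = 1.41 mA.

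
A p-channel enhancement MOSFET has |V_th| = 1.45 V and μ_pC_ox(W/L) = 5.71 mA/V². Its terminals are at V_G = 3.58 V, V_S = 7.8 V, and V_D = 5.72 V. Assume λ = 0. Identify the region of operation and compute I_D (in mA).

V_SG = V_S − V_G = 7.8 − 3.58 = 4.22 V; V_SD = V_S − V_D = 7.8 − 5.72 = 2.08 V.
V_ov = V_SG − |V_th| = 4.22 − 1.45 = 2.77 V.
Since V_SD = 2.08 V < V_ov = 2.77 V, the device is in the triode region.
I_D = k_p [V_ov · V_SD − ½ V_SD²] = 5.71 × [2.77 × 2.08 − 0.5 × 2.08²] = 20.5 mA.

Triode; I_D = 20.5 mA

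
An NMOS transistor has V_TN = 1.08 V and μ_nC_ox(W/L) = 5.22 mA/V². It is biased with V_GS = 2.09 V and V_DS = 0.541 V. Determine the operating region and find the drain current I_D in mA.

Triode; I_D = 2.09 mA

V_ov = V_GS − V_TN = 2.09 − 1.08 = 1.01 V.
Since V_DS = 0.541 V < V_ov = 1.01 V, the device is in the triode region.
I_D = k_n [V_ov · V_DS − ½ V_DS²] = 5.22 × [1.01 × 0.541 − 0.5 × 0.541²] = 2.09 mA.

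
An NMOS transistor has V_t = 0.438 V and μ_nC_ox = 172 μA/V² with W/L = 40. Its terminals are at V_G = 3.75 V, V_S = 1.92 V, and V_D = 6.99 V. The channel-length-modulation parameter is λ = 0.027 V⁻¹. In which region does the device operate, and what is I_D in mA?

Saturation; I_D = 7.58 mA

V_GS = V_G − V_S = 3.75 − 1.92 = 1.83 V; V_DS = V_D − V_S = 6.99 − 1.92 = 5.07 V.
k_n = μ_nC_ox · (W/L) = 6.88 mA/V².
V_ov = V_GS − V_t = 1.83 − 0.438 = 1.39 V.
Since V_DS = 5.07 V ≥ V_ov = 1.39 V, the device is in saturation.
I_D = ½ k_n V_ov² (1 + λ V_DS) = 0.5 × 6.88 × 1.39² × (1 + 0.027 × 5.07) = 7.58 mA.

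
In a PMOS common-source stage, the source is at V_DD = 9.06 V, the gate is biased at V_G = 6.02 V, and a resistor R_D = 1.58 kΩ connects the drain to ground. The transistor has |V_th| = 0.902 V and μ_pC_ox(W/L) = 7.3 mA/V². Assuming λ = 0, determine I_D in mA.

I_D = 5.49 mA

V_SG = V_DD − V_G = 9.06 − 6.02 = 3.04 V, so V_ov = 3.04 − 0.902 = 2.14 V.
Assume saturation: I_D = ½ k_p V_ov² = 0.5 × 7.3 × 2.14² = 16.7 mA, giving V_SD = V_DD − I_D R_D = 9.06 − 16.7 × 1.58 = -17.3 V.
But -17.3 V < V_ov = 2.14 V, so the device is actually in triode.
In triode I_D = k_p[V_ov V_SD − ½ V_SD²] and I_D = (V_DD − V_SD)/R_D. Equating: 5.77 V_SD² − 25.66 V_SD + 9.06 = 0, giving V_SD = 0.387 V (the root below V_ov).
I_D = (9.06 − 0.387) / 1.58 = 5.49 mA.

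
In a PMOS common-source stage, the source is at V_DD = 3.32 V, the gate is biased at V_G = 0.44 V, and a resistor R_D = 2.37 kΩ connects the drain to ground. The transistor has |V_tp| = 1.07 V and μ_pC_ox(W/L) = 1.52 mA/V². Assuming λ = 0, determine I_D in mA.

V_SG = V_DD − V_G = 3.32 − 0.44 = 2.88 V, so V_ov = 2.88 − 1.07 = 1.81 V.
Assume saturation: I_D = ½ k_p V_ov² = 0.5 × 1.52 × 1.81² = 2.49 mA, giving V_SD = V_DD − I_D R_D = 3.32 − 2.49 × 2.37 = -2.58 V.
But -2.58 V < V_ov = 1.81 V, so the device is actually in triode.
In triode I_D = k_p[V_ov V_SD − ½ V_SD²] and I_D = (V_DD − V_SD)/R_D. Equating: 1.8 V_SD² − 7.52 V_SD + 3.32 = 0, giving V_SD = 0.502 V (the root below V_ov).
I_D = (3.32 − 0.502) / 2.37 = 1.19 mA.

I_D = 1.19 mA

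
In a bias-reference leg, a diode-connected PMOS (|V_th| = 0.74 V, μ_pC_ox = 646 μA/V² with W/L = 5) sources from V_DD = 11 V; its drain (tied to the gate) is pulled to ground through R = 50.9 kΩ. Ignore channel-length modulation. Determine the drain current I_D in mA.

With gate tied to drain, V_SG = V_SD ≥ V_SG − |V_th|, so the device is in saturation.
k_p = μ_pC_ox · (W/L) = 3.23 mA/V².
KCL at the drain: ½ k_p (V_SG − |V_th|)² = (V_DD − V_SG)/R.
Let x = V_SG − 0.74. Then 82.2 x² + x − 10.26 = 0, giving x = 0.347 V (positive root), so V_SG = 1.09 V.
I_D = (V_DD − V_SG)/R = (11 − 1.09) / 50.9 = 0.195 mA.

I_D = 0.195 mA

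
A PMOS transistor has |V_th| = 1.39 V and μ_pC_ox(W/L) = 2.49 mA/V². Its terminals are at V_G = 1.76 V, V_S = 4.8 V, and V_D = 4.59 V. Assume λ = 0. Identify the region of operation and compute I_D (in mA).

V_SG = V_S − V_G = 4.8 − 1.76 = 3.04 V; V_SD = V_S − V_D = 4.8 − 4.59 = 0.21 V.
V_ov = V_SG − |V_th| = 3.04 − 1.39 = 1.65 V.
Since V_SD = 0.21 V < V_ov = 1.65 V, the device is in the triode region.
I_D = k_p [V_ov · V_SD − ½ V_SD²] = 2.49 × [1.65 × 0.21 − 0.5 × 0.21²] = 0.808 mA.

Triode; I_D = 0.808 mA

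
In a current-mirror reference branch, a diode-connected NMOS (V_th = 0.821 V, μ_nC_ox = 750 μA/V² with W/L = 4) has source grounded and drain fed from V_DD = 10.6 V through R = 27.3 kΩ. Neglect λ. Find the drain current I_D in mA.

I_D = 0.341 mA

With gate tied to drain, V_GS = V_DS ≥ V_GS − V_th, so the device is in saturation.
k_n = μ_nC_ox · (W/L) = 3 mA/V².
KCL at the drain: ½ k_n (V_GS − V_th)² = (V_DD − V_GS)/R.
Let x = V_GS − 0.821. Then 41 x² + x − 9.779 = 0, giving x = 0.477 V (positive root), so V_GS = 1.3 V.
I_D = (V_DD − V_GS)/R = (10.6 − 1.3) / 27.3 = 0.341 mA.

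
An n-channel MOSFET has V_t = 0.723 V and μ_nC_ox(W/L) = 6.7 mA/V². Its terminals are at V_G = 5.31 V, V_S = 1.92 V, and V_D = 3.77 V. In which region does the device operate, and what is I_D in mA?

Triode; I_D = 21.6 mA

V_GS = V_G − V_S = 5.31 − 1.92 = 3.39 V; V_DS = V_D − V_S = 3.77 − 1.92 = 1.85 V.
V_ov = V_GS − V_t = 3.39 − 0.723 = 2.67 V.
Since V_DS = 1.85 V < V_ov = 2.67 V, the device is in the triode region.
I_D = k_n [V_ov · V_DS − ½ V_DS²] = 6.7 × [2.67 × 1.85 − 0.5 × 1.85²] = 21.6 mA.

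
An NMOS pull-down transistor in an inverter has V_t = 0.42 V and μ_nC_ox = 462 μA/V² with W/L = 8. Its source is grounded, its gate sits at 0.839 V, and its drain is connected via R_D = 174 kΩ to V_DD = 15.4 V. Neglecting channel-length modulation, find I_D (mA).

I_D = 0.0882 mA

V_GS = V_G = 0.839 V, so V_ov = 0.839 − 0.42 = 0.419 V.
k_n = μ_nC_ox · (W/L) = 3.696 mA/V².
Assume saturation: I_D = ½ k_n V_ov² = 0.5 × 3.696 × 0.419² = 0.324 mA, giving V_DS = V_DD − I_D R_D = 15.4 − 0.324 × 174 = -41.1 V.
But -41.1 V < V_ov = 0.419 V, so the device is actually in triode.
In triode I_D = k_n[V_ov V_DS − ½ V_DS²] and I_D = (V_DD − V_DS)/R_D. Equating: 322 V_DS² − 270.5 V_DS + 15.4 = 0, giving V_DS = 0.0614 V (the root below V_ov).
I_D = (15.4 − 0.0614) / 174 = 0.0882 mA.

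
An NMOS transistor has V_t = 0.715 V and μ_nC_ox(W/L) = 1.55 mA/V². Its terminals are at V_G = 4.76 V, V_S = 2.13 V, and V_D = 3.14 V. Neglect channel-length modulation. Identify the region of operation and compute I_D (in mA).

Triode; I_D = 2.21 mA

V_GS = V_G − V_S = 4.76 − 2.13 = 2.63 V; V_DS = V_D − V_S = 3.14 − 2.13 = 1.01 V.
V_ov = V_GS − V_t = 2.63 − 0.715 = 1.92 V.
Since V_DS = 1.01 V < V_ov = 1.92 V, the device is in the triode region.
I_D = k_n [V_ov · V_DS − ½ V_DS²] = 1.55 × [1.92 × 1.01 − 0.5 × 1.01²] = 2.21 mA.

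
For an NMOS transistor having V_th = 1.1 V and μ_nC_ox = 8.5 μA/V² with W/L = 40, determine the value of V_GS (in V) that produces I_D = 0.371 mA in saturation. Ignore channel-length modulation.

k_n = μ_nC_ox · (W/L) = 0.34 mA/V².
In saturation I_D = ½ k_n (V_GS − V_th)², so V_GS − V_th = √(2 I_D / k_n) = √(2 × 0.371 / 0.34) = 1.48 V.
V_GS = 1.1 + 1.48 = 2.58 V.

V_GS = 2.58 V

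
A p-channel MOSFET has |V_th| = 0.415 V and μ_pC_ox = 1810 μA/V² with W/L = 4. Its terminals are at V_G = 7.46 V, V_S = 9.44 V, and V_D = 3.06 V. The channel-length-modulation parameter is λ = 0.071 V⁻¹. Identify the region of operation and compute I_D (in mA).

Saturation; I_D = 12.9 mA

V_SG = V_S − V_G = 9.44 − 7.46 = 1.98 V; V_SD = V_S − V_D = 9.44 − 3.06 = 6.38 V.
k_p = μ_pC_ox · (W/L) = 7.24 mA/V².
V_ov = V_SG − |V_th| = 1.98 − 0.415 = 1.56 V.
Since V_SD = 6.38 V ≥ V_ov = 1.56 V, the device is in saturation.
I_D = ½ k_p V_ov² (1 + λ V_SD) = 0.5 × 7.24 × 1.56² × (1 + 0.071 × 6.38) = 12.9 mA.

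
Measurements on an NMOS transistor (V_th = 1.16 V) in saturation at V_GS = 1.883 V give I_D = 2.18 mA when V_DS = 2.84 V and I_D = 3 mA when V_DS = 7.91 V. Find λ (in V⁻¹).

λ = 0.0940 V⁻¹

With V_GS fixed, I_D ∝ (1 + λ V_DS) in saturation, so I_D2/I_D1 = (1 + λ V_DS2)/(1 + λ V_DS1).
3/2.18 = 1.376 = (1 + 7.91 λ)/(1 + 2.84 λ).
Solving: λ (I_D1 V_DS2 − I_D2 V_DS1) = I_D2 − I_D1, so λ = (3 − 2.18) / (2.18 × 7.91 − 3 × 2.84) = 0.82 / 8.72 = 0.094 V⁻¹.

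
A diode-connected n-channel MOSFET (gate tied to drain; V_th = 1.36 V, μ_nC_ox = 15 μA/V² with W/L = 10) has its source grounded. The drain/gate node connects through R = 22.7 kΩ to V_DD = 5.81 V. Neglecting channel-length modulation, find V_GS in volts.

V_GS = 2.71 V

With gate tied to drain, V_GS = V_DS ≥ V_GS − V_th, so the device is in saturation.
k_n = μ_nC_ox · (W/L) = 0.15 mA/V².
KCL at the drain: ½ k_n (V_GS − V_th)² = (V_DD − V_GS)/R.
Let x = V_GS − 1.36. Then 1.7 x² + x − 4.45 = 0, giving x = 1.35 V (positive root), so V_GS = 2.71 V.
I_D = (V_DD − V_GS)/R = (5.81 − 2.71) / 22.7 = 0.137 mA.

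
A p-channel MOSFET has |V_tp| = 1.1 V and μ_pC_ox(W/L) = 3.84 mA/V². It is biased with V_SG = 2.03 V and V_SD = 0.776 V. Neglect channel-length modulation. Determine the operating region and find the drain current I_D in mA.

V_ov = V_SG − |V_tp| = 2.03 − 1.1 = 0.93 V.
Since V_SD = 0.776 V < V_ov = 0.93 V, the device is in the triode region.
I_D = k_p [V_ov · V_SD − ½ V_SD²] = 3.84 × [0.93 × 0.776 − 0.5 × 0.776²] = 1.62 mA.

Triode; I_D = 1.62 mA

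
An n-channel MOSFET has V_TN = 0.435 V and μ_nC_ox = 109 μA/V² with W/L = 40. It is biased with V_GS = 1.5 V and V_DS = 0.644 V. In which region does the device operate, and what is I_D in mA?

Triode; I_D = 2.09 mA

k_n = μ_nC_ox · (W/L) = 4.36 mA/V².
V_ov = V_GS − V_TN = 1.5 − 0.435 = 1.06 V.
Since V_DS = 0.644 V < V_ov = 1.06 V, the device is in the triode region.
I_D = k_n [V_ov · V_DS − ½ V_DS²] = 4.36 × [1.06 × 0.644 − 0.5 × 0.644²] = 2.09 mA.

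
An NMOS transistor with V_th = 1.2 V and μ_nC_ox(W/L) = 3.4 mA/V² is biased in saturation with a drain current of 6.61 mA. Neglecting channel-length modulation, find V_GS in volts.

V_GS = 3.17 V

In saturation I_D = ½ k_n (V_GS − V_th)², so V_GS − V_th = √(2 I_D / k_n) = √(2 × 6.61 / 3.4) = 1.97 V.
V_GS = 1.2 + 1.97 = 3.17 V.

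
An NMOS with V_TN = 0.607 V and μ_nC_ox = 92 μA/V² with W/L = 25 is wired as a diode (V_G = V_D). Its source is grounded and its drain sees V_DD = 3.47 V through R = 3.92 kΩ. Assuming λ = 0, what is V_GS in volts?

V_GS = 1.30 V

With gate tied to drain, V_GS = V_DS ≥ V_GS − V_TN, so the device is in saturation.
k_n = μ_nC_ox · (W/L) = 2.3 mA/V².
KCL at the drain: ½ k_n (V_GS − V_TN)² = (V_DD − V_GS)/R.
Let x = V_GS − 0.607. Then 4.51 x² + x − 2.863 = 0, giving x = 0.694 V (positive root), so V_GS = 1.3 V.
I_D = (V_DD − V_GS)/R = (3.47 − 1.3) / 3.92 = 0.553 mA.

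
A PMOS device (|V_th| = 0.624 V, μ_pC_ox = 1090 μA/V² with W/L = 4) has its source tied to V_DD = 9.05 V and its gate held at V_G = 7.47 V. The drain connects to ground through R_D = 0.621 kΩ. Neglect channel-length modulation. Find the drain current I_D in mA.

I_D = 1.99 mA

V_SG = V_DD − V_G = 9.05 − 7.47 = 1.58 V, so V_ov = 1.58 − 0.624 = 0.956 V.
k_p = μ_pC_ox · (W/L) = 4.36 mA/V².
Assume saturation: I_D = ½ k_p V_ov² = 0.5 × 4.36 × 0.956² = 1.99 mA, giving V_SD = V_DD − I_D R_D = 9.05 − 1.99 × 0.621 = 7.81 V.
V_SD = 7.81 V ≥ V_ov = 0.956 V, confirming saturation.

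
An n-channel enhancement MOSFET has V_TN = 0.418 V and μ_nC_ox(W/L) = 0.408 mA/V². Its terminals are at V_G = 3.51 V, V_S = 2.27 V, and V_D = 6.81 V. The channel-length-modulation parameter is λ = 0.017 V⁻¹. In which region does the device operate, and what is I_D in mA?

V_GS = V_G − V_S = 3.51 − 2.27 = 1.24 V; V_DS = V_D − V_S = 6.81 − 2.27 = 4.54 V.
V_ov = V_GS − V_TN = 1.24 − 0.418 = 0.822 V.
Since V_DS = 4.54 V ≥ V_ov = 0.822 V, the device is in saturation.
I_D = ½ k_n V_ov² (1 + λ V_DS) = 0.5 × 0.408 × 0.822² × (1 + 0.017 × 4.54) = 0.148 mA.

Saturation; I_D = 0.148 mA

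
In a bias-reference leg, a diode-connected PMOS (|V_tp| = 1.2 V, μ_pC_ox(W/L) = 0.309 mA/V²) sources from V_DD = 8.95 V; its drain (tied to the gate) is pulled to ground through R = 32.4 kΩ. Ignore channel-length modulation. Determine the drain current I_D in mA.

With gate tied to drain, V_SG = V_SD ≥ V_SG − |V_tp|, so the device is in saturation.
KCL at the drain: ½ k_p (V_SG − |V_tp|)² = (V_DD − V_SG)/R.
Let x = V_SG − 1.2. Then 5.01 x² + x − 7.75 = 0, giving x = 1.15 V (positive root), so V_SG = 2.35 V.
I_D = (V_DD − V_SG)/R = (8.95 − 2.35) / 32.4 = 0.204 mA.

I_D = 0.204 mA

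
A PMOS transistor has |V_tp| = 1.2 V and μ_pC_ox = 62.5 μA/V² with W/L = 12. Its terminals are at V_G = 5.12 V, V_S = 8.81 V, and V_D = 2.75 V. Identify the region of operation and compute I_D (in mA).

V_SG = V_S − V_G = 8.81 − 5.12 = 3.69 V; V_SD = V_S − V_D = 8.81 − 2.75 = 6.06 V.
k_p = μ_pC_ox · (W/L) = 0.75 mA/V².
V_ov = V_SG − |V_tp| = 3.69 − 1.2 = 2.49 V.
Since V_SD = 6.06 V ≥ V_ov = 2.49 V, the device is in saturation.
I_D = ½ k_p V_ov² = 0.5 × 0.75 × 2.49² = 2.33 mA.

Saturation; I_D = 2.33 mA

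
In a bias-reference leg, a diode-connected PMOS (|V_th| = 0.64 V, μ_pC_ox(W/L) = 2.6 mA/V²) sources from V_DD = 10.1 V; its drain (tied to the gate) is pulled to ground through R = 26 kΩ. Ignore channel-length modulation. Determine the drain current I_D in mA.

With gate tied to drain, V_SG = V_SD ≥ V_SG − |V_th|, so the device is in saturation.
KCL at the drain: ½ k_p (V_SG − |V_th|)² = (V_DD − V_SG)/R.
Let x = V_SG − 0.64. Then 33.8 x² + x − 9.46 = 0, giving x = 0.514 V (positive root), so V_SG = 1.15 V.
I_D = (V_DD − V_SG)/R = (10.1 − 1.15) / 26 = 0.344 mA.

I_D = 0.344 mA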